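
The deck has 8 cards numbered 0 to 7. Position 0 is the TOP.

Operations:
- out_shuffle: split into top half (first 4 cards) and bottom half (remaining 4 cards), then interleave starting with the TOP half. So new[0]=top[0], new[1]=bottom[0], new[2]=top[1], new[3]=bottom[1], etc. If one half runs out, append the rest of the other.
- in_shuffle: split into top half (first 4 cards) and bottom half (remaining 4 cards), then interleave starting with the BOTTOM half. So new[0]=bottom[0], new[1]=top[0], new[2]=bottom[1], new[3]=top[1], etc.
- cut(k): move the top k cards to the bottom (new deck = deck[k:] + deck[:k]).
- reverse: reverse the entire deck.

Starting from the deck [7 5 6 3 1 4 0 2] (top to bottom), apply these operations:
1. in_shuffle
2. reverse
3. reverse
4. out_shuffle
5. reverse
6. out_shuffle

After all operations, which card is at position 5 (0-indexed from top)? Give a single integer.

After op 1 (in_shuffle): [1 7 4 5 0 6 2 3]
After op 2 (reverse): [3 2 6 0 5 4 7 1]
After op 3 (reverse): [1 7 4 5 0 6 2 3]
After op 4 (out_shuffle): [1 0 7 6 4 2 5 3]
After op 5 (reverse): [3 5 2 4 6 7 0 1]
After op 6 (out_shuffle): [3 6 5 7 2 0 4 1]
Position 5: card 0.

Answer: 0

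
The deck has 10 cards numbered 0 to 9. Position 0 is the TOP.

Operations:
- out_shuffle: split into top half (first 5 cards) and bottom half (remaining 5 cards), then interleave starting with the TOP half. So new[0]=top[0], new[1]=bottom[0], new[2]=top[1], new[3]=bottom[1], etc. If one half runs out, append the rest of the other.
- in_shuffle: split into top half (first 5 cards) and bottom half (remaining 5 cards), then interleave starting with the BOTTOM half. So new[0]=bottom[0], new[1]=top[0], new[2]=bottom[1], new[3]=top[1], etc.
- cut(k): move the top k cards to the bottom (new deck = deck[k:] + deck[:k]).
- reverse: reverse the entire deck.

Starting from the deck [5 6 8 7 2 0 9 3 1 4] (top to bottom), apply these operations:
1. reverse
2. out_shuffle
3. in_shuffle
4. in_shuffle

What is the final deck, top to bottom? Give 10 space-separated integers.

After op 1 (reverse): [4 1 3 9 0 2 7 8 6 5]
After op 2 (out_shuffle): [4 2 1 7 3 8 9 6 0 5]
After op 3 (in_shuffle): [8 4 9 2 6 1 0 7 5 3]
After op 4 (in_shuffle): [1 8 0 4 7 9 5 2 3 6]

Answer: 1 8 0 4 7 9 5 2 3 6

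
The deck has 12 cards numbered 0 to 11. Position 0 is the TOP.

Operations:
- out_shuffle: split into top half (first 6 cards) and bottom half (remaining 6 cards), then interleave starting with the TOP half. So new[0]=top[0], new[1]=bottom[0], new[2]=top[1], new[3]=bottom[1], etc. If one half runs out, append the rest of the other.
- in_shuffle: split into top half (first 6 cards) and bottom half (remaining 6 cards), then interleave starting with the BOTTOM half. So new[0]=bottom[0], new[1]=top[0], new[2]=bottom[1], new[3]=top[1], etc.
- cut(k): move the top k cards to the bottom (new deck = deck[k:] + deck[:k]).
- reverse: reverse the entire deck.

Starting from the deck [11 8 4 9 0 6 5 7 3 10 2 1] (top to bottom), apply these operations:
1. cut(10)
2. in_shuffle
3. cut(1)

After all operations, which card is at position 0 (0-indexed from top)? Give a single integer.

Answer: 2

Derivation:
After op 1 (cut(10)): [2 1 11 8 4 9 0 6 5 7 3 10]
After op 2 (in_shuffle): [0 2 6 1 5 11 7 8 3 4 10 9]
After op 3 (cut(1)): [2 6 1 5 11 7 8 3 4 10 9 0]
Position 0: card 2.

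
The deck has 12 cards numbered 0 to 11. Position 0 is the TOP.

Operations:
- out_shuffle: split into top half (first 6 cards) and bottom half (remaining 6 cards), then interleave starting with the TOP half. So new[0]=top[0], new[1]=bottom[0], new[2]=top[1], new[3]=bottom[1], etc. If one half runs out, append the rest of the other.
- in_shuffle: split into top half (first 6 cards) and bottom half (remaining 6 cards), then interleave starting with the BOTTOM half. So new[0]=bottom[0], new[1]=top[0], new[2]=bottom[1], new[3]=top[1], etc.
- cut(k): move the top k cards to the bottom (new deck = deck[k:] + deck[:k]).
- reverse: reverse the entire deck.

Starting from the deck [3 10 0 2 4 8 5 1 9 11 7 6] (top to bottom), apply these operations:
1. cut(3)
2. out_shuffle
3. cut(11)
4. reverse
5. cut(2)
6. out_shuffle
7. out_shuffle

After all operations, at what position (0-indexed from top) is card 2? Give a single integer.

Answer: 10

Derivation:
After op 1 (cut(3)): [2 4 8 5 1 9 11 7 6 3 10 0]
After op 2 (out_shuffle): [2 11 4 7 8 6 5 3 1 10 9 0]
After op 3 (cut(11)): [0 2 11 4 7 8 6 5 3 1 10 9]
After op 4 (reverse): [9 10 1 3 5 6 8 7 4 11 2 0]
After op 5 (cut(2)): [1 3 5 6 8 7 4 11 2 0 9 10]
After op 6 (out_shuffle): [1 4 3 11 5 2 6 0 8 9 7 10]
After op 7 (out_shuffle): [1 6 4 0 3 8 11 9 5 7 2 10]
Card 2 is at position 10.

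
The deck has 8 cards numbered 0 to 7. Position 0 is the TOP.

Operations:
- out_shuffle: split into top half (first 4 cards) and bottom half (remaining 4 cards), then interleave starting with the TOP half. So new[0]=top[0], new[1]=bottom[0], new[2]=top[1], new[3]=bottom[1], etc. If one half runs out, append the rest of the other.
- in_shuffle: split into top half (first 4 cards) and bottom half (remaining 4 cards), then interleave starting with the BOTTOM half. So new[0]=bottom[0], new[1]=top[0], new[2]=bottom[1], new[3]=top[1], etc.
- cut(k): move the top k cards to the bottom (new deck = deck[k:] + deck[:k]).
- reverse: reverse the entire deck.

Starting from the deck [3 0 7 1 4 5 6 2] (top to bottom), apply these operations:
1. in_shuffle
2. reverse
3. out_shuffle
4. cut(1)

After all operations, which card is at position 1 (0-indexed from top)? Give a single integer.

After op 1 (in_shuffle): [4 3 5 0 6 7 2 1]
After op 2 (reverse): [1 2 7 6 0 5 3 4]
After op 3 (out_shuffle): [1 0 2 5 7 3 6 4]
After op 4 (cut(1)): [0 2 5 7 3 6 4 1]
Position 1: card 2.

Answer: 2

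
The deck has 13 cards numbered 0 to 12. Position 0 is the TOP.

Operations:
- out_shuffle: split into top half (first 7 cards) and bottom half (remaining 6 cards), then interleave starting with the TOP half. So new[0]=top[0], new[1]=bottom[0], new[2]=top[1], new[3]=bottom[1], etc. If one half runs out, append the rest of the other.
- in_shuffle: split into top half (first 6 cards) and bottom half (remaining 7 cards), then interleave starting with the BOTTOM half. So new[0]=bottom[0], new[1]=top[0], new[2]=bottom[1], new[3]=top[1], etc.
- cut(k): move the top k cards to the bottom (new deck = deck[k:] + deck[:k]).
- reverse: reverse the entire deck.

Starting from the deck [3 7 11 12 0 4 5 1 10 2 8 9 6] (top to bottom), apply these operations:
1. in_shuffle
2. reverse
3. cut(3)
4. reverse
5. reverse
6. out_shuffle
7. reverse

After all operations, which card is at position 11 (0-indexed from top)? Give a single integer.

Answer: 1

Derivation:
After op 1 (in_shuffle): [5 3 1 7 10 11 2 12 8 0 9 4 6]
After op 2 (reverse): [6 4 9 0 8 12 2 11 10 7 1 3 5]
After op 3 (cut(3)): [0 8 12 2 11 10 7 1 3 5 6 4 9]
After op 4 (reverse): [9 4 6 5 3 1 7 10 11 2 12 8 0]
After op 5 (reverse): [0 8 12 2 11 10 7 1 3 5 6 4 9]
After op 6 (out_shuffle): [0 1 8 3 12 5 2 6 11 4 10 9 7]
After op 7 (reverse): [7 9 10 4 11 6 2 5 12 3 8 1 0]
Position 11: card 1.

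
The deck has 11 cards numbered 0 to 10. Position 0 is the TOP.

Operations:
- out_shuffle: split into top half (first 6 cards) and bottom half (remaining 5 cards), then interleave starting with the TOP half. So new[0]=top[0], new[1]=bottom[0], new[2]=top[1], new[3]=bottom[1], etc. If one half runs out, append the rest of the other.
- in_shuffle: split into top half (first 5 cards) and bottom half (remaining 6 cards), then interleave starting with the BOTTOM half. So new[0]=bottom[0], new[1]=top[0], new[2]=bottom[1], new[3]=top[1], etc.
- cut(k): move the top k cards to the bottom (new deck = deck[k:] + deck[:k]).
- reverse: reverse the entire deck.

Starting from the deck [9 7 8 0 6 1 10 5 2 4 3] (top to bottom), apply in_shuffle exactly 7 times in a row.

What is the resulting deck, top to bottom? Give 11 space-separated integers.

After op 1 (in_shuffle): [1 9 10 7 5 8 2 0 4 6 3]
After op 2 (in_shuffle): [8 1 2 9 0 10 4 7 6 5 3]
After op 3 (in_shuffle): [10 8 4 1 7 2 6 9 5 0 3]
After op 4 (in_shuffle): [2 10 6 8 9 4 5 1 0 7 3]
After op 5 (in_shuffle): [4 2 5 10 1 6 0 8 7 9 3]
After op 6 (in_shuffle): [6 4 0 2 8 5 7 10 9 1 3]
After op 7 (in_shuffle): [5 6 7 4 10 0 9 2 1 8 3]

Answer: 5 6 7 4 10 0 9 2 1 8 3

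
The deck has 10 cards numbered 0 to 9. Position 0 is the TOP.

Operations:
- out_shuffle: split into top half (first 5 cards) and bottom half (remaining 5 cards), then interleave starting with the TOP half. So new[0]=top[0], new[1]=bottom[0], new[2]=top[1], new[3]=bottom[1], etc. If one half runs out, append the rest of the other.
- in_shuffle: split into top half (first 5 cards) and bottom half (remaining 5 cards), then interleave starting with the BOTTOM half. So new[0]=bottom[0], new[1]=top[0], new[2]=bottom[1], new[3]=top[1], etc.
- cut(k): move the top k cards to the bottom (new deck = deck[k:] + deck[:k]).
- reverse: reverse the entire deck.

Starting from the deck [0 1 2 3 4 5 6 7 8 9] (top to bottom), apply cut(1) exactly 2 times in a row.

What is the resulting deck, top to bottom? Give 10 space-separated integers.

After op 1 (cut(1)): [1 2 3 4 5 6 7 8 9 0]
After op 2 (cut(1)): [2 3 4 5 6 7 8 9 0 1]

Answer: 2 3 4 5 6 7 8 9 0 1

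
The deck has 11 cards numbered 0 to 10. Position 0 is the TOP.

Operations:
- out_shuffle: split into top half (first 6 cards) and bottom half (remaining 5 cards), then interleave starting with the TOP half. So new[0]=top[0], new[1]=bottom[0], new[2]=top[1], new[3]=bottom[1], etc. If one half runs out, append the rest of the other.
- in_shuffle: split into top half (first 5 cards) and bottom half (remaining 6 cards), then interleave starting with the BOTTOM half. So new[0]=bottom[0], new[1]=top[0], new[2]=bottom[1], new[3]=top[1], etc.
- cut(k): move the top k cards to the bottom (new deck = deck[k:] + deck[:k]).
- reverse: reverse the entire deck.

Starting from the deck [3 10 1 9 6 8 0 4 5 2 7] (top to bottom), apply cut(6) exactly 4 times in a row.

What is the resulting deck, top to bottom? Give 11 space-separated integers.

Answer: 1 9 6 8 0 4 5 2 7 3 10

Derivation:
After op 1 (cut(6)): [0 4 5 2 7 3 10 1 9 6 8]
After op 2 (cut(6)): [10 1 9 6 8 0 4 5 2 7 3]
After op 3 (cut(6)): [4 5 2 7 3 10 1 9 6 8 0]
After op 4 (cut(6)): [1 9 6 8 0 4 5 2 7 3 10]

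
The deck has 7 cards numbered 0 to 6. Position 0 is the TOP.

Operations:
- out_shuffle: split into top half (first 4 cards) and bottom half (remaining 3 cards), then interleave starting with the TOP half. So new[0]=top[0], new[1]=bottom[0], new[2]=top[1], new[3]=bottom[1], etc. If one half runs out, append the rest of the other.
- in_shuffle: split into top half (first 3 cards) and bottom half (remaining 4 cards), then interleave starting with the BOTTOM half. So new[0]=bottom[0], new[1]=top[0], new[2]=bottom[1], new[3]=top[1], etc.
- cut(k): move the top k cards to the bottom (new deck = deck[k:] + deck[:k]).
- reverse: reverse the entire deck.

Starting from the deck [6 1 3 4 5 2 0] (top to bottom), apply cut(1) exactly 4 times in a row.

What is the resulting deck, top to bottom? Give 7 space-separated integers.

After op 1 (cut(1)): [1 3 4 5 2 0 6]
After op 2 (cut(1)): [3 4 5 2 0 6 1]
After op 3 (cut(1)): [4 5 2 0 6 1 3]
After op 4 (cut(1)): [5 2 0 6 1 3 4]

Answer: 5 2 0 6 1 3 4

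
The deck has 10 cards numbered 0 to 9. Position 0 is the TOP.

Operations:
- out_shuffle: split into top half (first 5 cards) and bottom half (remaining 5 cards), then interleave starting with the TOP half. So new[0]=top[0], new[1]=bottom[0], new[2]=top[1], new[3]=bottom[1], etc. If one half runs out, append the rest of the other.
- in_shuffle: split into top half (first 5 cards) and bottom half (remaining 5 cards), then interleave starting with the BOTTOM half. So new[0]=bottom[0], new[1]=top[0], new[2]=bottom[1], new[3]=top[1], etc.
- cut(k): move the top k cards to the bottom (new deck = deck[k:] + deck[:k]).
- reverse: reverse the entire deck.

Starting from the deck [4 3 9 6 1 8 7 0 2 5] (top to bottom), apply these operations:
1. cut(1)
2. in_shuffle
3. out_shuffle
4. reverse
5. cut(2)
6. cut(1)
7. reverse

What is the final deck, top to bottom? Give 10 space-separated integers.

Answer: 4 2 8 7 6 3 5 0 1 9

Derivation:
After op 1 (cut(1)): [3 9 6 1 8 7 0 2 5 4]
After op 2 (in_shuffle): [7 3 0 9 2 6 5 1 4 8]
After op 3 (out_shuffle): [7 6 3 5 0 1 9 4 2 8]
After op 4 (reverse): [8 2 4 9 1 0 5 3 6 7]
After op 5 (cut(2)): [4 9 1 0 5 3 6 7 8 2]
After op 6 (cut(1)): [9 1 0 5 3 6 7 8 2 4]
After op 7 (reverse): [4 2 8 7 6 3 5 0 1 9]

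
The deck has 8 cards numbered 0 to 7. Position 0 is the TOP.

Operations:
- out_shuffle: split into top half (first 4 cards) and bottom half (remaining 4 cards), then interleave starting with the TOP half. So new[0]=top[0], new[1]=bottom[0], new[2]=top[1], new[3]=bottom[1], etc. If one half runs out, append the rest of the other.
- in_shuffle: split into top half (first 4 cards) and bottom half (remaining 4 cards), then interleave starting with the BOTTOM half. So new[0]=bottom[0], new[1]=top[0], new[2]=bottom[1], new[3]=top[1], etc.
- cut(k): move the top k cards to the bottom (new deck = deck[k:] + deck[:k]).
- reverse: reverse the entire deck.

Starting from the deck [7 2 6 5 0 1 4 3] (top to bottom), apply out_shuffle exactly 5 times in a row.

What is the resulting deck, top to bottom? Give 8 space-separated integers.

Answer: 7 6 0 4 2 5 1 3

Derivation:
After op 1 (out_shuffle): [7 0 2 1 6 4 5 3]
After op 2 (out_shuffle): [7 6 0 4 2 5 1 3]
After op 3 (out_shuffle): [7 2 6 5 0 1 4 3]
After op 4 (out_shuffle): [7 0 2 1 6 4 5 3]
After op 5 (out_shuffle): [7 6 0 4 2 5 1 3]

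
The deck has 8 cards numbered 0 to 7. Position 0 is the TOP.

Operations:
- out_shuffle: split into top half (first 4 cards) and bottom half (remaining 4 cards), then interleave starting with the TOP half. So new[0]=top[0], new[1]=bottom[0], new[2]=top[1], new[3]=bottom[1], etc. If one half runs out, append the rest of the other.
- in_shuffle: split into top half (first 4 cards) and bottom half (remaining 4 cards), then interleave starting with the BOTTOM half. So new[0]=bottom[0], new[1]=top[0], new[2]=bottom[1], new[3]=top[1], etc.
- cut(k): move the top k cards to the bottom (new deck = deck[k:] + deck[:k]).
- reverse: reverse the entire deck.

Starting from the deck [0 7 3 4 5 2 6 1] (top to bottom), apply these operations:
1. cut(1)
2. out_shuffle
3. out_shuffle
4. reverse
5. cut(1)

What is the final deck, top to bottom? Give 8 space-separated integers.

Answer: 6 5 3 1 2 4 7 0

Derivation:
After op 1 (cut(1)): [7 3 4 5 2 6 1 0]
After op 2 (out_shuffle): [7 2 3 6 4 1 5 0]
After op 3 (out_shuffle): [7 4 2 1 3 5 6 0]
After op 4 (reverse): [0 6 5 3 1 2 4 7]
After op 5 (cut(1)): [6 5 3 1 2 4 7 0]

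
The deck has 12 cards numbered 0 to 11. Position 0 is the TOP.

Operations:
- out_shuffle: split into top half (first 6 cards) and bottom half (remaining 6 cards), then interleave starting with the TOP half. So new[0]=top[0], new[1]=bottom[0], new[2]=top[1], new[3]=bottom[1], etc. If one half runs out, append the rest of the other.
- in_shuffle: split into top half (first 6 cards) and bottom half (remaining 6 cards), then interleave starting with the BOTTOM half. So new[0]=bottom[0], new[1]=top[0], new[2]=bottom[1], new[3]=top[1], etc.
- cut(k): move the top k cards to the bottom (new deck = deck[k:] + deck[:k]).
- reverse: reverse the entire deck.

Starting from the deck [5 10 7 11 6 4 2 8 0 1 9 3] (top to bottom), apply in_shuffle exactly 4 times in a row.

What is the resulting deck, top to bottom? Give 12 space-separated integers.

After op 1 (in_shuffle): [2 5 8 10 0 7 1 11 9 6 3 4]
After op 2 (in_shuffle): [1 2 11 5 9 8 6 10 3 0 4 7]
After op 3 (in_shuffle): [6 1 10 2 3 11 0 5 4 9 7 8]
After op 4 (in_shuffle): [0 6 5 1 4 10 9 2 7 3 8 11]

Answer: 0 6 5 1 4 10 9 2 7 3 8 11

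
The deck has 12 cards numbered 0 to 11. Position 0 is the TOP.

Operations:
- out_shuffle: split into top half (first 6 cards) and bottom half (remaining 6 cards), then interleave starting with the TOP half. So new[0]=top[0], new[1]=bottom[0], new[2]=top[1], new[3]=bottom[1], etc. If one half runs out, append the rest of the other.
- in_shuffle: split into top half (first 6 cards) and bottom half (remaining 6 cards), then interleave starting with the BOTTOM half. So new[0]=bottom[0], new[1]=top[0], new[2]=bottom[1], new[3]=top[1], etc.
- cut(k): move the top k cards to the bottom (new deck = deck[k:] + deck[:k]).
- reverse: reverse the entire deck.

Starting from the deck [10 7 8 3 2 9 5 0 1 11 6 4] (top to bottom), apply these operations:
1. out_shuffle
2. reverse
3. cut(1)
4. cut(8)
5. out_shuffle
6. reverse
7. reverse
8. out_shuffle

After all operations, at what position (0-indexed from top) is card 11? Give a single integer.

After op 1 (out_shuffle): [10 5 7 0 8 1 3 11 2 6 9 4]
After op 2 (reverse): [4 9 6 2 11 3 1 8 0 7 5 10]
After op 3 (cut(1)): [9 6 2 11 3 1 8 0 7 5 10 4]
After op 4 (cut(8)): [7 5 10 4 9 6 2 11 3 1 8 0]
After op 5 (out_shuffle): [7 2 5 11 10 3 4 1 9 8 6 0]
After op 6 (reverse): [0 6 8 9 1 4 3 10 11 5 2 7]
After op 7 (reverse): [7 2 5 11 10 3 4 1 9 8 6 0]
After op 8 (out_shuffle): [7 4 2 1 5 9 11 8 10 6 3 0]
Card 11 is at position 6.

Answer: 6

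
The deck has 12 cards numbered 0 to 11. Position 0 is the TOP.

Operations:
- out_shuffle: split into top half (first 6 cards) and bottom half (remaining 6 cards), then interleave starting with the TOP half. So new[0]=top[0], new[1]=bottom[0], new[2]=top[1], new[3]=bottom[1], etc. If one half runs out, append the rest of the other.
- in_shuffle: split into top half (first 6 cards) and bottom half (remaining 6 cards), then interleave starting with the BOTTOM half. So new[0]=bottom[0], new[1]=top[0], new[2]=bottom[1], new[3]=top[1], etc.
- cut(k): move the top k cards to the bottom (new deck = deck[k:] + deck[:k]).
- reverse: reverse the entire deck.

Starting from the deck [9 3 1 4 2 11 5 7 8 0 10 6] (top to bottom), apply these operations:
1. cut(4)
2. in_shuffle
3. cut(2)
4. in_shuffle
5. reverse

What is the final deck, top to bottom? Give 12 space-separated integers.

After op 1 (cut(4)): [2 11 5 7 8 0 10 6 9 3 1 4]
After op 2 (in_shuffle): [10 2 6 11 9 5 3 7 1 8 4 0]
After op 3 (cut(2)): [6 11 9 5 3 7 1 8 4 0 10 2]
After op 4 (in_shuffle): [1 6 8 11 4 9 0 5 10 3 2 7]
After op 5 (reverse): [7 2 3 10 5 0 9 4 11 8 6 1]

Answer: 7 2 3 10 5 0 9 4 11 8 6 1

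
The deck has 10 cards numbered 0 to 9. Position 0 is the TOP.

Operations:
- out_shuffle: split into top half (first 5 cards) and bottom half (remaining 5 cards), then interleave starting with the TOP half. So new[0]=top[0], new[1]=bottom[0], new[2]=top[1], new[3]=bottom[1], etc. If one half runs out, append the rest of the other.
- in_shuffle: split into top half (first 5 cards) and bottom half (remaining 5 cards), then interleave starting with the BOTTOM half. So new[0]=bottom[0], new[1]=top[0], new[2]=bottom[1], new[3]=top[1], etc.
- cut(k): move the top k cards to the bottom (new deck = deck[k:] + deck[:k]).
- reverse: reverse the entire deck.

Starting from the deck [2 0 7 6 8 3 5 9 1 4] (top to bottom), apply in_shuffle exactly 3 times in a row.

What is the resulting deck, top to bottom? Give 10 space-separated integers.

After op 1 (in_shuffle): [3 2 5 0 9 7 1 6 4 8]
After op 2 (in_shuffle): [7 3 1 2 6 5 4 0 8 9]
After op 3 (in_shuffle): [5 7 4 3 0 1 8 2 9 6]

Answer: 5 7 4 3 0 1 8 2 9 6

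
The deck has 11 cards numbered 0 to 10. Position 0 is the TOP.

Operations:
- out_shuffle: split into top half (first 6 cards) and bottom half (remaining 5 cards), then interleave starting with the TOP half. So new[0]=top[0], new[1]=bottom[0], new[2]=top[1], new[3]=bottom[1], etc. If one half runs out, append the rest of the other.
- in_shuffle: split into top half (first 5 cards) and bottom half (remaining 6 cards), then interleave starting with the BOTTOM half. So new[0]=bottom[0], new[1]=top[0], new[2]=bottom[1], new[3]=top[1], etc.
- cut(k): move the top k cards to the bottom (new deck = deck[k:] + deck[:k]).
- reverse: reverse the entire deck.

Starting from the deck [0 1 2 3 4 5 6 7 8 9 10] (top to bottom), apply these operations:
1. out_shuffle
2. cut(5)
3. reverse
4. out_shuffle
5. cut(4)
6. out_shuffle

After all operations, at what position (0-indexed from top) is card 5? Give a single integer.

Answer: 1

Derivation:
After op 1 (out_shuffle): [0 6 1 7 2 8 3 9 4 10 5]
After op 2 (cut(5)): [8 3 9 4 10 5 0 6 1 7 2]
After op 3 (reverse): [2 7 1 6 0 5 10 4 9 3 8]
After op 4 (out_shuffle): [2 10 7 4 1 9 6 3 0 8 5]
After op 5 (cut(4)): [1 9 6 3 0 8 5 2 10 7 4]
After op 6 (out_shuffle): [1 5 9 2 6 10 3 7 0 4 8]
Card 5 is at position 1.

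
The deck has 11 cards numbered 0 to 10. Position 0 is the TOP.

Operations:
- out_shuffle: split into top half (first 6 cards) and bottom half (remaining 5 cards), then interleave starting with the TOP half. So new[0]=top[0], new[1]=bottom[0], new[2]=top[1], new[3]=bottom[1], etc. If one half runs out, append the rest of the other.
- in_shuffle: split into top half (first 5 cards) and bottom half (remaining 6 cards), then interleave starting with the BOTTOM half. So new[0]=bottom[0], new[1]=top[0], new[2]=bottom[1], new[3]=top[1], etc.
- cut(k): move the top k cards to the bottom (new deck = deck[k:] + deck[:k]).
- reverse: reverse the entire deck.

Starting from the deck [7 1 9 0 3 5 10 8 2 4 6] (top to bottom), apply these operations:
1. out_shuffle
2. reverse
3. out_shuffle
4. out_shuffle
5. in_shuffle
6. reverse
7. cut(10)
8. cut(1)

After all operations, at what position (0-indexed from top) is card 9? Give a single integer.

Answer: 5

Derivation:
After op 1 (out_shuffle): [7 10 1 8 9 2 0 4 3 6 5]
After op 2 (reverse): [5 6 3 4 0 2 9 8 1 10 7]
After op 3 (out_shuffle): [5 9 6 8 3 1 4 10 0 7 2]
After op 4 (out_shuffle): [5 4 9 10 6 0 8 7 3 2 1]
After op 5 (in_shuffle): [0 5 8 4 7 9 3 10 2 6 1]
After op 6 (reverse): [1 6 2 10 3 9 7 4 8 5 0]
After op 7 (cut(10)): [0 1 6 2 10 3 9 7 4 8 5]
After op 8 (cut(1)): [1 6 2 10 3 9 7 4 8 5 0]
Card 9 is at position 5.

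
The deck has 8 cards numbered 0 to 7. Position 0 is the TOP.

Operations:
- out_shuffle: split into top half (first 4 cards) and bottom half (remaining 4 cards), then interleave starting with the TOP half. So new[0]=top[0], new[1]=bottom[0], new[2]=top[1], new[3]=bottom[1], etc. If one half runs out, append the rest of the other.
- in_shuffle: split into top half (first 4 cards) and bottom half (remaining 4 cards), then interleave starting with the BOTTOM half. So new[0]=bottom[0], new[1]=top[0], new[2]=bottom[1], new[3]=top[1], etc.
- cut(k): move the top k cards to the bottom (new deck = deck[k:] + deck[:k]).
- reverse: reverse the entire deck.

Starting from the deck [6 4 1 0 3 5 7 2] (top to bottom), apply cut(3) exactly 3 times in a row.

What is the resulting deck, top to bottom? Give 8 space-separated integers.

Answer: 4 1 0 3 5 7 2 6

Derivation:
After op 1 (cut(3)): [0 3 5 7 2 6 4 1]
After op 2 (cut(3)): [7 2 6 4 1 0 3 5]
After op 3 (cut(3)): [4 1 0 3 5 7 2 6]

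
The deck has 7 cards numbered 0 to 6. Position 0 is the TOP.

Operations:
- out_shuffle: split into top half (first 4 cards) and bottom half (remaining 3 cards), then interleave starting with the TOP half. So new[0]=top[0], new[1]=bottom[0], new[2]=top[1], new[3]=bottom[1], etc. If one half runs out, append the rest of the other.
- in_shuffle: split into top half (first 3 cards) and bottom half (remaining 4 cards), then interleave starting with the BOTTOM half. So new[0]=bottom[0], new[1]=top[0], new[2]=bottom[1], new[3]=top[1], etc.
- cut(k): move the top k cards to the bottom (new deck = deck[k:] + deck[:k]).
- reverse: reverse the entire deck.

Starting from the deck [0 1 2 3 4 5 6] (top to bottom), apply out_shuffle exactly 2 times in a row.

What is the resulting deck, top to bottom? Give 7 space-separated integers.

After op 1 (out_shuffle): [0 4 1 5 2 6 3]
After op 2 (out_shuffle): [0 2 4 6 1 3 5]

Answer: 0 2 4 6 1 3 5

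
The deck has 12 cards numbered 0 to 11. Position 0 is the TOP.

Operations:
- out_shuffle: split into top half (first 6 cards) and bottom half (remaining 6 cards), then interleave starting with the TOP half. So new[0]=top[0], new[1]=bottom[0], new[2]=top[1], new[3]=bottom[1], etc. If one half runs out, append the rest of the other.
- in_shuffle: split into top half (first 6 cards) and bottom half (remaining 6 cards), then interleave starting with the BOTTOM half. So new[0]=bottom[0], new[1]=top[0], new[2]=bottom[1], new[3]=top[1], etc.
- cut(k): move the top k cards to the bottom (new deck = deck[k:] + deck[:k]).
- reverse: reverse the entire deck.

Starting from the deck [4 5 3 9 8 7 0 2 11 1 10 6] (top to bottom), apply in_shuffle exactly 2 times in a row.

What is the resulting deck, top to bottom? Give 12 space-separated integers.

Answer: 1 0 9 4 10 2 8 5 6 11 7 3

Derivation:
After op 1 (in_shuffle): [0 4 2 5 11 3 1 9 10 8 6 7]
After op 2 (in_shuffle): [1 0 9 4 10 2 8 5 6 11 7 3]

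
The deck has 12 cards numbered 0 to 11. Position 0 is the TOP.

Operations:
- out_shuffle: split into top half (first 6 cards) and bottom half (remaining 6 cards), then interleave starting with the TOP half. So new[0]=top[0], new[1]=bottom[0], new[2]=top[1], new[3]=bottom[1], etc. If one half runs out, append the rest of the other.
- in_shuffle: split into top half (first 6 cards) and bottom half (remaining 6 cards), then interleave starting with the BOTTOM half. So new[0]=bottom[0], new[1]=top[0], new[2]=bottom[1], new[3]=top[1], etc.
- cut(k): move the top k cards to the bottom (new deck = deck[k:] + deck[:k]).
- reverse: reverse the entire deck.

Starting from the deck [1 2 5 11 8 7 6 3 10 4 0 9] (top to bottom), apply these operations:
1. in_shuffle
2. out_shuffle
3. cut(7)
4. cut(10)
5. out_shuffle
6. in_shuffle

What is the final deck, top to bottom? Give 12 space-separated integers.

Answer: 10 0 1 7 9 2 11 6 5 8 3 4

Derivation:
After op 1 (in_shuffle): [6 1 3 2 10 5 4 11 0 8 9 7]
After op 2 (out_shuffle): [6 4 1 11 3 0 2 8 10 9 5 7]
After op 3 (cut(7)): [8 10 9 5 7 6 4 1 11 3 0 2]
After op 4 (cut(10)): [0 2 8 10 9 5 7 6 4 1 11 3]
After op 5 (out_shuffle): [0 7 2 6 8 4 10 1 9 11 5 3]
After op 6 (in_shuffle): [10 0 1 7 9 2 11 6 5 8 3 4]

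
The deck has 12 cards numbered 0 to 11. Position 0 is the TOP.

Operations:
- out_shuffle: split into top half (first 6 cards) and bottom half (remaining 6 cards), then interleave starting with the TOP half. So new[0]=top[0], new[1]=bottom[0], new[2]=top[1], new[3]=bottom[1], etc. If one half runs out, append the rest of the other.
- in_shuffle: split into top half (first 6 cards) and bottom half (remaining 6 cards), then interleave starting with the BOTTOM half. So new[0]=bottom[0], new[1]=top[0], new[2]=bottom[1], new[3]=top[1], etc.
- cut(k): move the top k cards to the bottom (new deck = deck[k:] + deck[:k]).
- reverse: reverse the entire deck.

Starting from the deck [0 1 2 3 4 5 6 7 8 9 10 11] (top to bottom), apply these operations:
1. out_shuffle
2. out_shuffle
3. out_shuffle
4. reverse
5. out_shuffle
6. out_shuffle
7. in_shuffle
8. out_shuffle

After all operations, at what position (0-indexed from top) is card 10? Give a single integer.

Answer: 5

Derivation:
After op 1 (out_shuffle): [0 6 1 7 2 8 3 9 4 10 5 11]
After op 2 (out_shuffle): [0 3 6 9 1 4 7 10 2 5 8 11]
After op 3 (out_shuffle): [0 7 3 10 6 2 9 5 1 8 4 11]
After op 4 (reverse): [11 4 8 1 5 9 2 6 10 3 7 0]
After op 5 (out_shuffle): [11 2 4 6 8 10 1 3 5 7 9 0]
After op 6 (out_shuffle): [11 1 2 3 4 5 6 7 8 9 10 0]
After op 7 (in_shuffle): [6 11 7 1 8 2 9 3 10 4 0 5]
After op 8 (out_shuffle): [6 9 11 3 7 10 1 4 8 0 2 5]
Card 10 is at position 5.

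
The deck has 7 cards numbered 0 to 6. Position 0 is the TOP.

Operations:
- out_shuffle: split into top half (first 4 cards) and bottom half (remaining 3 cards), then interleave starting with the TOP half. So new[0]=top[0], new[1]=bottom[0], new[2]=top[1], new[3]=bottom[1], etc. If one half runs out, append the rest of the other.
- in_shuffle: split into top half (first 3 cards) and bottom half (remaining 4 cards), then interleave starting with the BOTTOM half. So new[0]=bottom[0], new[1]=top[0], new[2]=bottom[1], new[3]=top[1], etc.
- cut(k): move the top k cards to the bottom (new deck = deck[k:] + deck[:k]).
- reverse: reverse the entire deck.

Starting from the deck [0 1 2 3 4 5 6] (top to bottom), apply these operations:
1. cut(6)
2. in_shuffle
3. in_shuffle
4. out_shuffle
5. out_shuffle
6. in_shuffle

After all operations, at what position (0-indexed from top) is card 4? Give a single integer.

Answer: 3

Derivation:
After op 1 (cut(6)): [6 0 1 2 3 4 5]
After op 2 (in_shuffle): [2 6 3 0 4 1 5]
After op 3 (in_shuffle): [0 2 4 6 1 3 5]
After op 4 (out_shuffle): [0 1 2 3 4 5 6]
After op 5 (out_shuffle): [0 4 1 5 2 6 3]
After op 6 (in_shuffle): [5 0 2 4 6 1 3]
Card 4 is at position 3.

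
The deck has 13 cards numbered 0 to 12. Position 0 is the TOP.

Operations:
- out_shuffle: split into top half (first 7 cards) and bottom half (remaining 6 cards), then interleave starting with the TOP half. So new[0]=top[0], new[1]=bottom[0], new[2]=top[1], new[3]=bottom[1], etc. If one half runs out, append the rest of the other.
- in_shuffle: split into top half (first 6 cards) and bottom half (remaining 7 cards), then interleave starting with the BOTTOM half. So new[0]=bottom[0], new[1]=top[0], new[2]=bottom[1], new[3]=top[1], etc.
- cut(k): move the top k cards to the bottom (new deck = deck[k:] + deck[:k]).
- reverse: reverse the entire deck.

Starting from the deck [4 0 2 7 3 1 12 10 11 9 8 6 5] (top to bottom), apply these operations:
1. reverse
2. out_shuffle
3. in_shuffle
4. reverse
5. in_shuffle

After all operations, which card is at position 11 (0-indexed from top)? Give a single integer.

Answer: 3

Derivation:
After op 1 (reverse): [5 6 8 9 11 10 12 1 3 7 2 0 4]
After op 2 (out_shuffle): [5 1 6 3 8 7 9 2 11 0 10 4 12]
After op 3 (in_shuffle): [9 5 2 1 11 6 0 3 10 8 4 7 12]
After op 4 (reverse): [12 7 4 8 10 3 0 6 11 1 2 5 9]
After op 5 (in_shuffle): [0 12 6 7 11 4 1 8 2 10 5 3 9]
Position 11: card 3.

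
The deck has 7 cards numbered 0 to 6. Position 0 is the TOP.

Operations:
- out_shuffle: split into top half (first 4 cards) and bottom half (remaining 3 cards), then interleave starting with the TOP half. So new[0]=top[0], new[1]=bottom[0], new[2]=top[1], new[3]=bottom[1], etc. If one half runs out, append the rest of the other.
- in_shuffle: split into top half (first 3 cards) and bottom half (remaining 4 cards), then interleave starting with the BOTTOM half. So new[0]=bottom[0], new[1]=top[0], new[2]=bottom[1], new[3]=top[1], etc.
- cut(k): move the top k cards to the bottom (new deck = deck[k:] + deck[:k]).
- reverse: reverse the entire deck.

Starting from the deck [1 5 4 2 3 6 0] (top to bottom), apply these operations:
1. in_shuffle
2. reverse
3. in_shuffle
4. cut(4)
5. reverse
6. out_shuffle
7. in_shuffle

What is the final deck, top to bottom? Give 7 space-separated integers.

After op 1 (in_shuffle): [2 1 3 5 6 4 0]
After op 2 (reverse): [0 4 6 5 3 1 2]
After op 3 (in_shuffle): [5 0 3 4 1 6 2]
After op 4 (cut(4)): [1 6 2 5 0 3 4]
After op 5 (reverse): [4 3 0 5 2 6 1]
After op 6 (out_shuffle): [4 2 3 6 0 1 5]
After op 7 (in_shuffle): [6 4 0 2 1 3 5]

Answer: 6 4 0 2 1 3 5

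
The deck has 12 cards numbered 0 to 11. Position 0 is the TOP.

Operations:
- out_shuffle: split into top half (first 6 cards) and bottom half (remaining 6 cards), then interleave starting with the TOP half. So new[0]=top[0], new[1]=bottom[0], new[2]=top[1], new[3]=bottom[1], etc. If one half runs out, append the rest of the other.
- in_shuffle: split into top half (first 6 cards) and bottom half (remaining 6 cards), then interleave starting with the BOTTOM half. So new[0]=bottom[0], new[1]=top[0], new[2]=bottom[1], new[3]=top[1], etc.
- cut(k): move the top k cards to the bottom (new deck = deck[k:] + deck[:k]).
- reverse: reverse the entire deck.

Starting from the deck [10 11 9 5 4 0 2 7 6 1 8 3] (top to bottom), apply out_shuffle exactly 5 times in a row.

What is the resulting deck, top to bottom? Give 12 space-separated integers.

Answer: 10 8 1 6 7 2 0 4 5 9 11 3

Derivation:
After op 1 (out_shuffle): [10 2 11 7 9 6 5 1 4 8 0 3]
After op 2 (out_shuffle): [10 5 2 1 11 4 7 8 9 0 6 3]
After op 3 (out_shuffle): [10 7 5 8 2 9 1 0 11 6 4 3]
After op 4 (out_shuffle): [10 1 7 0 5 11 8 6 2 4 9 3]
After op 5 (out_shuffle): [10 8 1 6 7 2 0 4 5 9 11 3]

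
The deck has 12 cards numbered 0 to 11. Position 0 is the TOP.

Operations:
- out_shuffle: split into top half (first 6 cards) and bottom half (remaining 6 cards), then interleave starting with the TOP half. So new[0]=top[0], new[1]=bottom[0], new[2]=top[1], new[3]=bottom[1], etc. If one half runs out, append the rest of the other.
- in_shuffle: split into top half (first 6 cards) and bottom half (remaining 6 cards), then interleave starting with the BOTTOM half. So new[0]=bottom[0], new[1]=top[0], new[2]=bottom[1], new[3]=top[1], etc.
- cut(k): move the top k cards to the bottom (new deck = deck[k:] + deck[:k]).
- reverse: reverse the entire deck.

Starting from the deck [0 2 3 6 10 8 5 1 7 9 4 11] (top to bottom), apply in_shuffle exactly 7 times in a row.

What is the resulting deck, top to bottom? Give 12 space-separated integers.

Answer: 8 11 10 4 6 9 3 7 2 1 0 5

Derivation:
After op 1 (in_shuffle): [5 0 1 2 7 3 9 6 4 10 11 8]
After op 2 (in_shuffle): [9 5 6 0 4 1 10 2 11 7 8 3]
After op 3 (in_shuffle): [10 9 2 5 11 6 7 0 8 4 3 1]
After op 4 (in_shuffle): [7 10 0 9 8 2 4 5 3 11 1 6]
After op 5 (in_shuffle): [4 7 5 10 3 0 11 9 1 8 6 2]
After op 6 (in_shuffle): [11 4 9 7 1 5 8 10 6 3 2 0]
After op 7 (in_shuffle): [8 11 10 4 6 9 3 7 2 1 0 5]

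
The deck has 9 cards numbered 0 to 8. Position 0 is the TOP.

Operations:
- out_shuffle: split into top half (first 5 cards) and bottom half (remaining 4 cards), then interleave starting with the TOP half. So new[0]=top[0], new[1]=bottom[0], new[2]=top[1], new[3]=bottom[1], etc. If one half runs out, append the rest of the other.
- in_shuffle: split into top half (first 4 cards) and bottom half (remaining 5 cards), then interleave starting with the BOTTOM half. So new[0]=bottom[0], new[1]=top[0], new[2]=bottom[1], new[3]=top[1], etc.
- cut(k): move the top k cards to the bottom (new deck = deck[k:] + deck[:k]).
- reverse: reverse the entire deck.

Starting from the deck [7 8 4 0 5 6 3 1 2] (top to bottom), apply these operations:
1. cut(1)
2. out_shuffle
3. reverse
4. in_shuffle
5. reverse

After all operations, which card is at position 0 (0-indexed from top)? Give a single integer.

After op 1 (cut(1)): [8 4 0 5 6 3 1 2 7]
After op 2 (out_shuffle): [8 3 4 1 0 2 5 7 6]
After op 3 (reverse): [6 7 5 2 0 1 4 3 8]
After op 4 (in_shuffle): [0 6 1 7 4 5 3 2 8]
After op 5 (reverse): [8 2 3 5 4 7 1 6 0]
Position 0: card 8.

Answer: 8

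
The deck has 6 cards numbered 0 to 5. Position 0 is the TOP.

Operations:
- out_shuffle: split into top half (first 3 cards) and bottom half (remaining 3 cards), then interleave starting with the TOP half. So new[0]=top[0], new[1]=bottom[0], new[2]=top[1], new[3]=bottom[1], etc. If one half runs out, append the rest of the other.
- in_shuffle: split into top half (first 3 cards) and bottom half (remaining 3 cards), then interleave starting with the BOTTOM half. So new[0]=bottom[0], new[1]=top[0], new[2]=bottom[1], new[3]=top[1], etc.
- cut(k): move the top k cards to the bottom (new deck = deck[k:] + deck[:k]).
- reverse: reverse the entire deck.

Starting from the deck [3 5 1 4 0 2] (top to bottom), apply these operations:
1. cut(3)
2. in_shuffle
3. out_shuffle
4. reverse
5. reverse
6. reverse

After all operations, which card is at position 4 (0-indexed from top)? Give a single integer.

After op 1 (cut(3)): [4 0 2 3 5 1]
After op 2 (in_shuffle): [3 4 5 0 1 2]
After op 3 (out_shuffle): [3 0 4 1 5 2]
After op 4 (reverse): [2 5 1 4 0 3]
After op 5 (reverse): [3 0 4 1 5 2]
After op 6 (reverse): [2 5 1 4 0 3]
Position 4: card 0.

Answer: 0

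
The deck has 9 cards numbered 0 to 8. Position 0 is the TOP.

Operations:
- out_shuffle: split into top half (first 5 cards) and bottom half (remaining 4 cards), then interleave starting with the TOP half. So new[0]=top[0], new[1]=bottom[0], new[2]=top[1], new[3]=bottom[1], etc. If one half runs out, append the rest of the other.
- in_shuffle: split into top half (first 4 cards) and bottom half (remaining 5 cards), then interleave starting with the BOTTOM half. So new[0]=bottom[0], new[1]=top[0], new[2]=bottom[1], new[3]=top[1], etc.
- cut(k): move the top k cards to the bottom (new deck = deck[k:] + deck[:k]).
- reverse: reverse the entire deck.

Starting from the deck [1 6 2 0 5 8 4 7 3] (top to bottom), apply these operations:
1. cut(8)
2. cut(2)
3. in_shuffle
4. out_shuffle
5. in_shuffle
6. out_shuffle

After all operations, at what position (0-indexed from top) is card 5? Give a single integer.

After op 1 (cut(8)): [3 1 6 2 0 5 8 4 7]
After op 2 (cut(2)): [6 2 0 5 8 4 7 3 1]
After op 3 (in_shuffle): [8 6 4 2 7 0 3 5 1]
After op 4 (out_shuffle): [8 0 6 3 4 5 2 1 7]
After op 5 (in_shuffle): [4 8 5 0 2 6 1 3 7]
After op 6 (out_shuffle): [4 6 8 1 5 3 0 7 2]
Card 5 is at position 4.

Answer: 4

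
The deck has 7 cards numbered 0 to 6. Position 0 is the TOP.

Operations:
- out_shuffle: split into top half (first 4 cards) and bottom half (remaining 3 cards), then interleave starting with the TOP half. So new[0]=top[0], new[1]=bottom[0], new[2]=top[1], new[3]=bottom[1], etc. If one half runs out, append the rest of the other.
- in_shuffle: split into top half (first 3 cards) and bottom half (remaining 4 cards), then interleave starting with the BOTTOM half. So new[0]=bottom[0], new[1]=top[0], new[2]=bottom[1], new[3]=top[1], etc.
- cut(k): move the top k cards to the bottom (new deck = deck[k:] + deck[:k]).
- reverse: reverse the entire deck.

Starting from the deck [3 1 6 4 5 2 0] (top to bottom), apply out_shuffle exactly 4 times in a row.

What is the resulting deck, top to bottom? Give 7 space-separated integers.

After op 1 (out_shuffle): [3 5 1 2 6 0 4]
After op 2 (out_shuffle): [3 6 5 0 1 4 2]
After op 3 (out_shuffle): [3 1 6 4 5 2 0]
After op 4 (out_shuffle): [3 5 1 2 6 0 4]

Answer: 3 5 1 2 6 0 4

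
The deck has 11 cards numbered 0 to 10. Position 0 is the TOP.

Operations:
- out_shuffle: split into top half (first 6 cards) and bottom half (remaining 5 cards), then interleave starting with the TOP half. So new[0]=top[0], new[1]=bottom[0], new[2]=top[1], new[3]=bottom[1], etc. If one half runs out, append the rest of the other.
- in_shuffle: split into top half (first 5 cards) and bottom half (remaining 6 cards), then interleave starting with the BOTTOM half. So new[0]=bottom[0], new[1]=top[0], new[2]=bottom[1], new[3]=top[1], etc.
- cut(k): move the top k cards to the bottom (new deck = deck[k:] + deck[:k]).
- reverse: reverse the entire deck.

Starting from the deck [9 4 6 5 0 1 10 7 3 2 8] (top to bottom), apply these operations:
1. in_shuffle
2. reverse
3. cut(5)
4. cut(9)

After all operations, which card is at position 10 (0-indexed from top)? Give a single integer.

Answer: 2

Derivation:
After op 1 (in_shuffle): [1 9 10 4 7 6 3 5 2 0 8]
After op 2 (reverse): [8 0 2 5 3 6 7 4 10 9 1]
After op 3 (cut(5)): [6 7 4 10 9 1 8 0 2 5 3]
After op 4 (cut(9)): [5 3 6 7 4 10 9 1 8 0 2]
Position 10: card 2.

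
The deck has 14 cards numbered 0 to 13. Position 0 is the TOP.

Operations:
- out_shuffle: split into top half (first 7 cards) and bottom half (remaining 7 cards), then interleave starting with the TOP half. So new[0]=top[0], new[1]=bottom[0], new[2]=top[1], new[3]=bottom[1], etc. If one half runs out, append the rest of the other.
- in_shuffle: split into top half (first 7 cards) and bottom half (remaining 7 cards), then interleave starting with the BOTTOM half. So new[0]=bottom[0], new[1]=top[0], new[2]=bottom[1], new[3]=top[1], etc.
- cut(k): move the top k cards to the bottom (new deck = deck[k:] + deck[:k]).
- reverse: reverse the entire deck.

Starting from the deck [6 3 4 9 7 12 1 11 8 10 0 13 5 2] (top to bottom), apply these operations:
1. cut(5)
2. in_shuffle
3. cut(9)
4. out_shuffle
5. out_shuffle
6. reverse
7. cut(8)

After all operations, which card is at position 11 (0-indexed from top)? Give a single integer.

After op 1 (cut(5)): [12 1 11 8 10 0 13 5 2 6 3 4 9 7]
After op 2 (in_shuffle): [5 12 2 1 6 11 3 8 4 10 9 0 7 13]
After op 3 (cut(9)): [10 9 0 7 13 5 12 2 1 6 11 3 8 4]
After op 4 (out_shuffle): [10 2 9 1 0 6 7 11 13 3 5 8 12 4]
After op 5 (out_shuffle): [10 11 2 13 9 3 1 5 0 8 6 12 7 4]
After op 6 (reverse): [4 7 12 6 8 0 5 1 3 9 13 2 11 10]
After op 7 (cut(8)): [3 9 13 2 11 10 4 7 12 6 8 0 5 1]
Position 11: card 0.

Answer: 0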